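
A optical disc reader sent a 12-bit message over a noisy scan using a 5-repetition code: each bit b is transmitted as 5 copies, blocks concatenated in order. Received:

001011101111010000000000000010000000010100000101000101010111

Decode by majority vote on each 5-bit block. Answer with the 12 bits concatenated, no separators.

Block 1 (00101): 2 ones → 0
Block 2 (11011): 4 ones → 1
Block 3 (11010): 3 ones → 1
Block 4 (00000): 0 ones → 0
Block 5 (00000): 0 ones → 0
Block 6 (00010): 1 one → 0
Block 7 (00000): 0 ones → 0
Block 8 (00101): 2 ones → 0
Block 9 (00000): 0 ones → 0
Block 10 (10100): 2 ones → 0
Block 11 (01010): 2 ones → 0
Block 12 (10111): 4 ones → 1

011000000001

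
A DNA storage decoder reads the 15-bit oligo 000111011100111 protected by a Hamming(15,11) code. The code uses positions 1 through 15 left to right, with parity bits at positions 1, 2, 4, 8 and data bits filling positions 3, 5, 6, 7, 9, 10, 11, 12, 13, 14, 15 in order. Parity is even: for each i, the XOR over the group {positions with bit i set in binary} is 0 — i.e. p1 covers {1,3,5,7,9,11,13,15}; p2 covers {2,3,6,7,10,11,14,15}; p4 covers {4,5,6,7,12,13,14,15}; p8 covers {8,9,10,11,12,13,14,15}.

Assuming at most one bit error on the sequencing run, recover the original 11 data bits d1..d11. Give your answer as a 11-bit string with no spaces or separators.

01101100111

s1 (pos 1,3,5,7,9,11,13,15): 0⊕0⊕1⊕0⊕1⊕0⊕1⊕1 = 0
s2 (pos 2,3,6,7,10,11,14,15): 0⊕0⊕1⊕0⊕1⊕0⊕1⊕1 = 0
s4 (pos 4,5,6,7,12,13,14,15): 1⊕1⊕1⊕0⊕0⊕1⊕1⊕1 = 0
s8 (pos 8,9,10,11,12,13,14,15): 1⊕1⊕1⊕0⊕0⊕1⊕1⊕1 = 0
Syndrome s8…s1 = 0000 → no error.
Read data bits from positions 3,5,6,7,9,10,11,12,13,14,15: 01101100111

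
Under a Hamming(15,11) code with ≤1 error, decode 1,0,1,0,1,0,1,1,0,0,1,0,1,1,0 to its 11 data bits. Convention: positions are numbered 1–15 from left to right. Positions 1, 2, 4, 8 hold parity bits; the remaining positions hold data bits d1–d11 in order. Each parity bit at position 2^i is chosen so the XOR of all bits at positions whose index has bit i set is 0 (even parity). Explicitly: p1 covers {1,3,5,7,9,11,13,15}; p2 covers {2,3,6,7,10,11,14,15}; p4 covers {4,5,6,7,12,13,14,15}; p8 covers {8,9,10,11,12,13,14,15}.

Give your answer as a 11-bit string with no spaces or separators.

s1 (pos 1,3,5,7,9,11,13,15): 1⊕1⊕1⊕1⊕0⊕1⊕1⊕0 = 0
s2 (pos 2,3,6,7,10,11,14,15): 0⊕1⊕0⊕1⊕0⊕1⊕1⊕0 = 0
s4 (pos 4,5,6,7,12,13,14,15): 0⊕1⊕0⊕1⊕0⊕1⊕1⊕0 = 0
s8 (pos 8,9,10,11,12,13,14,15): 1⊕0⊕0⊕1⊕0⊕1⊕1⊕0 = 0
Syndrome s8…s1 = 0000 → no error.
Read data bits from positions 3,5,6,7,9,10,11,12,13,14,15: 11010010110

11010010110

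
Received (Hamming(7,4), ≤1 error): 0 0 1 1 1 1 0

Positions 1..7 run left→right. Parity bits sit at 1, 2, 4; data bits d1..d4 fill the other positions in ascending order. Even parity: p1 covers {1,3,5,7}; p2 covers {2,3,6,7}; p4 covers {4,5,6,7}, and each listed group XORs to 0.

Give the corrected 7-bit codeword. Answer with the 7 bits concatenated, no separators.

s1 (pos 1,3,5,7): 0⊕1⊕1⊕0 = 0
s2 (pos 2,3,6,7): 0⊕1⊕1⊕0 = 0
s4 (pos 4,5,6,7): 1⊕1⊕1⊕0 = 1
Syndrome s4…s1 = 100 → error at position 4.
Flip position 4: 0011110 → 0010110

0010110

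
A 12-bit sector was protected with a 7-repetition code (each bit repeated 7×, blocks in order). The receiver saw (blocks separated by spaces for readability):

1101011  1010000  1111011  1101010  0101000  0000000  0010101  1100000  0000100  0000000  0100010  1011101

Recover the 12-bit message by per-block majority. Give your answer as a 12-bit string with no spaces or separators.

Block 1 (1101011): 5 ones → 1
Block 2 (1010000): 2 ones → 0
Block 3 (1111011): 6 ones → 1
Block 4 (1101010): 4 ones → 1
Block 5 (0101000): 2 ones → 0
Block 6 (0000000): 0 ones → 0
Block 7 (0010101): 3 ones → 0
Block 8 (1100000): 2 ones → 0
Block 9 (0000100): 1 one → 0
Block 10 (0000000): 0 ones → 0
Block 11 (0100010): 2 ones → 0
Block 12 (1011101): 5 ones → 1

101100000001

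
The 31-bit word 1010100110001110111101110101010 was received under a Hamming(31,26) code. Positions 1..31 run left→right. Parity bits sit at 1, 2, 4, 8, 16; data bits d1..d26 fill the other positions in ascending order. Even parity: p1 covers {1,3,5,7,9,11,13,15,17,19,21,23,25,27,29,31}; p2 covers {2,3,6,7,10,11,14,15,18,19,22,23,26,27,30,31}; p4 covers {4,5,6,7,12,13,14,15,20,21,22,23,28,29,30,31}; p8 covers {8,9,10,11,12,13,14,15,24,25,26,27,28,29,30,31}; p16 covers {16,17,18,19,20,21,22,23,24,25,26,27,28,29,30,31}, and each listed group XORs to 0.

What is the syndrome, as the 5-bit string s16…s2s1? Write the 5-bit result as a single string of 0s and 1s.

01111

s1 (pos 1,3,5,7,9,11,13,15,17,19,21,23,25,27,29,31): 1⊕1⊕1⊕0⊕1⊕0⊕1⊕1⊕1⊕1⊕0⊕1⊕0⊕0⊕0⊕0 = 1
s2 (pos 2,3,6,7,10,11,14,15,18,19,22,23,26,27,30,31): 0⊕1⊕0⊕0⊕0⊕0⊕1⊕1⊕1⊕1⊕1⊕1⊕1⊕0⊕1⊕0 = 1
s4 (pos 4,5,6,7,12,13,14,15,20,21,22,23,28,29,30,31): 0⊕1⊕0⊕0⊕0⊕1⊕1⊕1⊕1⊕0⊕1⊕1⊕1⊕0⊕1⊕0 = 1
s8 (pos 8,9,10,11,12,13,14,15,24,25,26,27,28,29,30,31): 1⊕1⊕0⊕0⊕0⊕1⊕1⊕1⊕1⊕0⊕1⊕0⊕1⊕0⊕1⊕0 = 1
s16 (pos 16,17,18,19,20,21,22,23,24,25,26,27,28,29,30,31): 0⊕1⊕1⊕1⊕1⊕0⊕1⊕1⊕1⊕0⊕1⊕0⊕1⊕0⊕1⊕0 = 0
Syndrome s16…s1 = 01111 → error at position 15.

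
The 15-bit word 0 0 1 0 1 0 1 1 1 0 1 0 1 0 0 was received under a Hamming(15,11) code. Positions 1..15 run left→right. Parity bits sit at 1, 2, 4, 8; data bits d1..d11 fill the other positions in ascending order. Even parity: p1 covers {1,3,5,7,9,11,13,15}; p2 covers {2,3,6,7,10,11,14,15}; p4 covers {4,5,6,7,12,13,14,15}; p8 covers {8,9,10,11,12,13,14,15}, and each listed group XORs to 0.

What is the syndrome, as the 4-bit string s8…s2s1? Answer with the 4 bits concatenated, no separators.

0110

s1 (pos 1,3,5,7,9,11,13,15): 0⊕1⊕1⊕1⊕1⊕1⊕1⊕0 = 0
s2 (pos 2,3,6,7,10,11,14,15): 0⊕1⊕0⊕1⊕0⊕1⊕0⊕0 = 1
s4 (pos 4,5,6,7,12,13,14,15): 0⊕1⊕0⊕1⊕0⊕1⊕0⊕0 = 1
s8 (pos 8,9,10,11,12,13,14,15): 1⊕1⊕0⊕1⊕0⊕1⊕0⊕0 = 0
Syndrome s8…s1 = 0110 → error at position 6.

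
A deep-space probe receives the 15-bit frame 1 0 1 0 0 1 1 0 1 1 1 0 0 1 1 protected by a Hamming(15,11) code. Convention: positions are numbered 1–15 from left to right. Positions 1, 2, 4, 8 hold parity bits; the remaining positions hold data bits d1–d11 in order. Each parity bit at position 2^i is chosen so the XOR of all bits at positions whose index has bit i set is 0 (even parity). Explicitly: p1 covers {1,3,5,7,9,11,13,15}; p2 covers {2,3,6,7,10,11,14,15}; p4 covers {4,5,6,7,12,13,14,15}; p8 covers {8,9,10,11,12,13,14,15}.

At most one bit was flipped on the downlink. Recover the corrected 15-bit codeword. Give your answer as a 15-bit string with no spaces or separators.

101001101010011

s1 (pos 1,3,5,7,9,11,13,15): 1⊕1⊕0⊕1⊕1⊕1⊕0⊕1 = 0
s2 (pos 2,3,6,7,10,11,14,15): 0⊕1⊕1⊕1⊕1⊕1⊕1⊕1 = 1
s4 (pos 4,5,6,7,12,13,14,15): 0⊕0⊕1⊕1⊕0⊕0⊕1⊕1 = 0
s8 (pos 8,9,10,11,12,13,14,15): 0⊕1⊕1⊕1⊕0⊕0⊕1⊕1 = 1
Syndrome s8…s1 = 1010 → error at position 10.
Flip position 10: 101001101110011 → 101001101010011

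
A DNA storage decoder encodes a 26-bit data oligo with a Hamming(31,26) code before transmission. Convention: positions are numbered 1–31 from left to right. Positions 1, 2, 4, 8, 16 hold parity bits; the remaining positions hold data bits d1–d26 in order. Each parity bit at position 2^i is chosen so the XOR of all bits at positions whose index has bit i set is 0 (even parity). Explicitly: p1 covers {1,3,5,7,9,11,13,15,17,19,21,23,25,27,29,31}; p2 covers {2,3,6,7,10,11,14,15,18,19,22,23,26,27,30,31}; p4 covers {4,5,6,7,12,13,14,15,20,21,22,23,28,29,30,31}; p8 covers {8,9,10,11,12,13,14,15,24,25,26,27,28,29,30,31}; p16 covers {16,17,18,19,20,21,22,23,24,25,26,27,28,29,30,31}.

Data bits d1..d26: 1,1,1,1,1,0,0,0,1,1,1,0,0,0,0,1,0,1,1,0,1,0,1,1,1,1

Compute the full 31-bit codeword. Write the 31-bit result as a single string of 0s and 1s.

Place data at non-parity positions: p1 p2 1 p4 1 1 1 p8 1 0 0 0 1 1 1 p16 0 0 0 0 1 0 1 1 0 1 0 1 1 1 1
p1 (pos 1,3,5,7,9,11,13,15,17,19,21,23,25,27,29,31): XOR of data positions = 1⊕1⊕1⊕1⊕0⊕1⊕1⊕0⊕0⊕1⊕1⊕0⊕0⊕1⊕1 = 0
p2 (pos 2,3,6,7,10,11,14,15,18,19,22,23,26,27,30,31): XOR of data positions = 1⊕1⊕1⊕0⊕0⊕1⊕1⊕0⊕0⊕0⊕1⊕1⊕0⊕1⊕1 = 1
p4 (pos 4,5,6,7,12,13,14,15,20,21,22,23,28,29,30,31): XOR of data positions = 1⊕1⊕1⊕0⊕1⊕1⊕1⊕0⊕1⊕0⊕1⊕1⊕1⊕1⊕1 = 0
p8 (pos 8,9,10,11,12,13,14,15,24,25,26,27,28,29,30,31): XOR of data positions = 1⊕0⊕0⊕0⊕1⊕1⊕1⊕1⊕0⊕1⊕0⊕1⊕1⊕1⊕1 = 0
p16 (pos 16,17,18,19,20,21,22,23,24,25,26,27,28,29,30,31): XOR of data positions = 0⊕0⊕0⊕0⊕1⊕0⊕1⊕1⊕0⊕1⊕0⊕1⊕1⊕1⊕1 = 0
Codeword: 0110111010001110000010110101111

0110111010001110000010110101111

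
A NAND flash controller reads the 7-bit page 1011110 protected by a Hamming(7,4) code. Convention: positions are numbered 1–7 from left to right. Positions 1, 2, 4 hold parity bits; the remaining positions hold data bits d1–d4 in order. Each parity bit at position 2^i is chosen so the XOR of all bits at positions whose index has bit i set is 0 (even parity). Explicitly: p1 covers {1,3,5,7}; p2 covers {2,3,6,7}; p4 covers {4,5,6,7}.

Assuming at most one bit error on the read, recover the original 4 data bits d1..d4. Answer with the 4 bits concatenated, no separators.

1010

s1 (pos 1,3,5,7): 1⊕1⊕1⊕0 = 1
s2 (pos 2,3,6,7): 0⊕1⊕1⊕0 = 0
s4 (pos 4,5,6,7): 1⊕1⊕1⊕0 = 1
Syndrome s4…s1 = 101 → error at position 5.
Flip position 5: 1011110 → 1011010
Read data bits from positions 3,5,6,7: 1010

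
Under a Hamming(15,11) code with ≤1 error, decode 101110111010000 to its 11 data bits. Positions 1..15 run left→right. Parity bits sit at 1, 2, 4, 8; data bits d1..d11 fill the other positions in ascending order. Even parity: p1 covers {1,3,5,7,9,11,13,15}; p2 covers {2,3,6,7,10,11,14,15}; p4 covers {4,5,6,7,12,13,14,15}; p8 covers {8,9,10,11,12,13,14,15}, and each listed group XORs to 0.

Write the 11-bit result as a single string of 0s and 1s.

s1 (pos 1,3,5,7,9,11,13,15): 1⊕1⊕1⊕1⊕1⊕1⊕0⊕0 = 0
s2 (pos 2,3,6,7,10,11,14,15): 0⊕1⊕0⊕1⊕0⊕1⊕0⊕0 = 1
s4 (pos 4,5,6,7,12,13,14,15): 1⊕1⊕0⊕1⊕0⊕0⊕0⊕0 = 1
s8 (pos 8,9,10,11,12,13,14,15): 1⊕1⊕0⊕1⊕0⊕0⊕0⊕0 = 1
Syndrome s8…s1 = 1110 → error at position 14.
Flip position 14: 101110111010000 → 101110111010010
Read data bits from positions 3,5,6,7,9,10,11,12,13,14,15: 11011010010

11011010010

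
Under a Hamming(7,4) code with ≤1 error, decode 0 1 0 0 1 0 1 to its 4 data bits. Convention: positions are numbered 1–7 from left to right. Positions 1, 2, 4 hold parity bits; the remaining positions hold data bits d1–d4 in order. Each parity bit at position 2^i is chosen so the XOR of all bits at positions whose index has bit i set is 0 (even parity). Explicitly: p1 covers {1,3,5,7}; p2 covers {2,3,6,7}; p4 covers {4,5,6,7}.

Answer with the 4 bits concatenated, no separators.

s1 (pos 1,3,5,7): 0⊕0⊕1⊕1 = 0
s2 (pos 2,3,6,7): 1⊕0⊕0⊕1 = 0
s4 (pos 4,5,6,7): 0⊕1⊕0⊕1 = 0
Syndrome s4…s1 = 000 → no error.
Read data bits from positions 3,5,6,7: 0101

0101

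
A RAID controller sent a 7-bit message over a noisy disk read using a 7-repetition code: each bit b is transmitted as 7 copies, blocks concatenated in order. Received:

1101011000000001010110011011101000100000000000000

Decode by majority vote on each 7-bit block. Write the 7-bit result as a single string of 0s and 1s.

1011000

Block 1 (1101011): 5 ones → 1
Block 2 (0000000): 0 ones → 0
Block 3 (0101011): 4 ones → 1
Block 4 (0011011): 4 ones → 1
Block 5 (1010001): 3 ones → 0
Block 6 (0000000): 0 ones → 0
Block 7 (0000000): 0 ones → 0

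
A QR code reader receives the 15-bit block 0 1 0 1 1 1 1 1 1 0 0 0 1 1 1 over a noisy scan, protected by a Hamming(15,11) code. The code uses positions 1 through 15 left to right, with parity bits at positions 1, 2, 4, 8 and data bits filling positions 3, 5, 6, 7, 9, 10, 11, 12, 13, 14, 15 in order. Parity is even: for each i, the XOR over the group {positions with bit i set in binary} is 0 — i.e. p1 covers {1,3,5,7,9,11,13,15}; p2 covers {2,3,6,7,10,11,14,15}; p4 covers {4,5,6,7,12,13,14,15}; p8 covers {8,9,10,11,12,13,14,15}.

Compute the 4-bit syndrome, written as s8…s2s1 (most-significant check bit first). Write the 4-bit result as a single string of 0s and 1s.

s1 (pos 1,3,5,7,9,11,13,15): 0⊕0⊕1⊕1⊕1⊕0⊕1⊕1 = 1
s2 (pos 2,3,6,7,10,11,14,15): 1⊕0⊕1⊕1⊕0⊕0⊕1⊕1 = 1
s4 (pos 4,5,6,7,12,13,14,15): 1⊕1⊕1⊕1⊕0⊕1⊕1⊕1 = 1
s8 (pos 8,9,10,11,12,13,14,15): 1⊕1⊕0⊕0⊕0⊕1⊕1⊕1 = 1
Syndrome s8…s1 = 1111 → error at position 15.

1111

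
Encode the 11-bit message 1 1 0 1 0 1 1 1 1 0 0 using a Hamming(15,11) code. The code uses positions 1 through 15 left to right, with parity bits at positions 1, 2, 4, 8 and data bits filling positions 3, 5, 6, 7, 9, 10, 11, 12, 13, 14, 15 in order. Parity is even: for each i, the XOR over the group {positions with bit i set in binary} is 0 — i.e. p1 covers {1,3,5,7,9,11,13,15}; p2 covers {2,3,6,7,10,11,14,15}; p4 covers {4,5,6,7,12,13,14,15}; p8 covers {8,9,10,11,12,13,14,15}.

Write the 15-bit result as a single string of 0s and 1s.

101010100111100

Place data at non-parity positions: p1 p2 1 p4 1 0 1 p8 0 1 1 1 1 0 0
p1 (pos 1,3,5,7,9,11,13,15): XOR of data positions = 1⊕1⊕1⊕0⊕1⊕1⊕0 = 1
p2 (pos 2,3,6,7,10,11,14,15): XOR of data positions = 1⊕0⊕1⊕1⊕1⊕0⊕0 = 0
p4 (pos 4,5,6,7,12,13,14,15): XOR of data positions = 1⊕0⊕1⊕1⊕1⊕0⊕0 = 0
p8 (pos 8,9,10,11,12,13,14,15): XOR of data positions = 0⊕1⊕1⊕1⊕1⊕0⊕0 = 0
Codeword: 101010100111100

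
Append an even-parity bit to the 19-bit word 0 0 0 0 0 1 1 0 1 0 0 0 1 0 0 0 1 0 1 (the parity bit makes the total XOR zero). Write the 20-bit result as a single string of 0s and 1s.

00000110100010001010

XOR of the 19 data bits: 0⊕0⊕0⊕0⊕0⊕1⊕1⊕0⊕1⊕0⊕0⊕0⊕1⊕0⊕0⊕0⊕1⊕0⊕1 = 0
Parity bit = 0 (so all 20 bits XOR to 0).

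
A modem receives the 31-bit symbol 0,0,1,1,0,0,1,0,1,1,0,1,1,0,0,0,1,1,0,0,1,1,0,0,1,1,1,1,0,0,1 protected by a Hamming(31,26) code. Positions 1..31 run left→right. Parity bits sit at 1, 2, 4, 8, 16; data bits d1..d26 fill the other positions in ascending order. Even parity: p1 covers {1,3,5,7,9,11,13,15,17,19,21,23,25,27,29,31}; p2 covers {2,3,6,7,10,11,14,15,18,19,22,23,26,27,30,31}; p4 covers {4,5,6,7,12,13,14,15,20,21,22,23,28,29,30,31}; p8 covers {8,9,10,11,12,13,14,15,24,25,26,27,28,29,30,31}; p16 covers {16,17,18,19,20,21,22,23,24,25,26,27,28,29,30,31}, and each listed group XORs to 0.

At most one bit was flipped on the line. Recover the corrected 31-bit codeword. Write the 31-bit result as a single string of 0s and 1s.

s1 (pos 1,3,5,7,9,11,13,15,17,19,21,23,25,27,29,31): 0⊕1⊕0⊕1⊕1⊕0⊕1⊕0⊕1⊕0⊕1⊕0⊕1⊕1⊕0⊕1 = 1
s2 (pos 2,3,6,7,10,11,14,15,18,19,22,23,26,27,30,31): 0⊕1⊕0⊕1⊕1⊕0⊕0⊕0⊕1⊕0⊕1⊕0⊕1⊕1⊕0⊕1 = 0
s4 (pos 4,5,6,7,12,13,14,15,20,21,22,23,28,29,30,31): 1⊕0⊕0⊕1⊕1⊕1⊕0⊕0⊕0⊕1⊕1⊕0⊕1⊕0⊕0⊕1 = 0
s8 (pos 8,9,10,11,12,13,14,15,24,25,26,27,28,29,30,31): 0⊕1⊕1⊕0⊕1⊕1⊕0⊕0⊕0⊕1⊕1⊕1⊕1⊕0⊕0⊕1 = 1
s16 (pos 16,17,18,19,20,21,22,23,24,25,26,27,28,29,30,31): 0⊕1⊕1⊕0⊕0⊕1⊕1⊕0⊕0⊕1⊕1⊕1⊕1⊕0⊕0⊕1 = 1
Syndrome s16…s1 = 11001 → error at position 25.
Flip position 25: 0011001011011000110011001111001 → 0011001011011000110011000111001

0011001011011000110011000111001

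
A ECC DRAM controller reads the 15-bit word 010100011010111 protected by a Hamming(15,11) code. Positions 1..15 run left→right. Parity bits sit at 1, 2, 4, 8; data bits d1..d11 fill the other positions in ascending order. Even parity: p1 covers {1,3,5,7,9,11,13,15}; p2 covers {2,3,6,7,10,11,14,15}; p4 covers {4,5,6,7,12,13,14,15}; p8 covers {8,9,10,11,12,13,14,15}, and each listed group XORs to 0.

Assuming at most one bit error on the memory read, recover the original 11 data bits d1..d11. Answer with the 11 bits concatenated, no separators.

s1 (pos 1,3,5,7,9,11,13,15): 0⊕0⊕0⊕0⊕1⊕1⊕1⊕1 = 0
s2 (pos 2,3,6,7,10,11,14,15): 1⊕0⊕0⊕0⊕0⊕1⊕1⊕1 = 0
s4 (pos 4,5,6,7,12,13,14,15): 1⊕0⊕0⊕0⊕0⊕1⊕1⊕1 = 0
s8 (pos 8,9,10,11,12,13,14,15): 1⊕1⊕0⊕1⊕0⊕1⊕1⊕1 = 0
Syndrome s8…s1 = 0000 → no error.
Read data bits from positions 3,5,6,7,9,10,11,12,13,14,15: 00001010111

00001010111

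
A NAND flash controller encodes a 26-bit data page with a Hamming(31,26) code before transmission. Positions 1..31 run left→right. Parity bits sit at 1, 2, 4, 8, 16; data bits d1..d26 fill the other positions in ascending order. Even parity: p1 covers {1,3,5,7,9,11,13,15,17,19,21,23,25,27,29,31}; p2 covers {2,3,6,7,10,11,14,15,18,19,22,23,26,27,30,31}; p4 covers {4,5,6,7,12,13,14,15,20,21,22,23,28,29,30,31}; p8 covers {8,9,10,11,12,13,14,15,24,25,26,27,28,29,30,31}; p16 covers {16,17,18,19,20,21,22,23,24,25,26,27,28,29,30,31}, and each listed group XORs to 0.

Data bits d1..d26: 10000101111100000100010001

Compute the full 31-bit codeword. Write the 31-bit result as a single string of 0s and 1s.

Place data at non-parity positions: p1 p2 1 p4 0 0 0 p8 0 1 0 1 1 1 1 p16 1 0 0 0 0 0 1 0 0 0 1 0 0 0 1
p1 (pos 1,3,5,7,9,11,13,15,17,19,21,23,25,27,29,31): XOR of data positions = 1⊕0⊕0⊕0⊕0⊕1⊕1⊕1⊕0⊕0⊕1⊕0⊕1⊕0⊕1 = 1
p2 (pos 2,3,6,7,10,11,14,15,18,19,22,23,26,27,30,31): XOR of data positions = 1⊕0⊕0⊕1⊕0⊕1⊕1⊕0⊕0⊕0⊕1⊕0⊕1⊕0⊕1 = 1
p4 (pos 4,5,6,7,12,13,14,15,20,21,22,23,28,29,30,31): XOR of data positions = 0⊕0⊕0⊕1⊕1⊕1⊕1⊕0⊕0⊕0⊕1⊕0⊕0⊕0⊕1 = 0
p8 (pos 8,9,10,11,12,13,14,15,24,25,26,27,28,29,30,31): XOR of data positions = 0⊕1⊕0⊕1⊕1⊕1⊕1⊕0⊕0⊕0⊕1⊕0⊕0⊕0⊕1 = 1
p16 (pos 16,17,18,19,20,21,22,23,24,25,26,27,28,29,30,31): XOR of data positions = 1⊕0⊕0⊕0⊕0⊕0⊕1⊕0⊕0⊕0⊕1⊕0⊕0⊕0⊕1 = 0
Codeword: 1110000101011110100000100010001

1110000101011110100000100010001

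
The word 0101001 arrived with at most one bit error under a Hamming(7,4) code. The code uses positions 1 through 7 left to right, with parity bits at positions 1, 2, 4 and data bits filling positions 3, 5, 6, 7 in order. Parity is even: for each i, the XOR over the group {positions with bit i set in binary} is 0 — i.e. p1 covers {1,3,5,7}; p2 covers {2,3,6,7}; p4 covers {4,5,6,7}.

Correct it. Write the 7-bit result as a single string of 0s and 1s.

s1 (pos 1,3,5,7): 0⊕0⊕0⊕1 = 1
s2 (pos 2,3,6,7): 1⊕0⊕0⊕1 = 0
s4 (pos 4,5,6,7): 1⊕0⊕0⊕1 = 0
Syndrome s4…s1 = 001 → error at position 1.
Flip position 1: 0101001 → 1101001

1101001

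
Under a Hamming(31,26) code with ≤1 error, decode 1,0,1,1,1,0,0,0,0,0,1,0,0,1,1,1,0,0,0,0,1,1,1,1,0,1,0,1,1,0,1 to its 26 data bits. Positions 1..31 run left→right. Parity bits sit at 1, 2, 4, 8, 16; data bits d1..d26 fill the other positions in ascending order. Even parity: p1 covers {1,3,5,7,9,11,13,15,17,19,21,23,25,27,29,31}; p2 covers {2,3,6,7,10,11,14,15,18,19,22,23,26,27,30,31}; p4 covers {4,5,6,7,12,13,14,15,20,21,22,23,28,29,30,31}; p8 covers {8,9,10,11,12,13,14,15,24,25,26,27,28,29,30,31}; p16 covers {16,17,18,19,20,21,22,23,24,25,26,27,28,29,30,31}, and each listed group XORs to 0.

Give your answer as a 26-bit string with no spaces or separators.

11000010011100011110101101

s1 (pos 1,3,5,7,9,11,13,15,17,19,21,23,25,27,29,31): 1⊕1⊕1⊕0⊕0⊕1⊕0⊕1⊕0⊕0⊕1⊕1⊕0⊕0⊕1⊕1 = 1
s2 (pos 2,3,6,7,10,11,14,15,18,19,22,23,26,27,30,31): 0⊕1⊕0⊕0⊕0⊕1⊕1⊕1⊕0⊕0⊕1⊕1⊕1⊕0⊕0⊕1 = 0
s4 (pos 4,5,6,7,12,13,14,15,20,21,22,23,28,29,30,31): 1⊕1⊕0⊕0⊕0⊕0⊕1⊕1⊕0⊕1⊕1⊕1⊕1⊕1⊕0⊕1 = 0
s8 (pos 8,9,10,11,12,13,14,15,24,25,26,27,28,29,30,31): 0⊕0⊕0⊕1⊕0⊕0⊕1⊕1⊕1⊕0⊕1⊕0⊕1⊕1⊕0⊕1 = 0
s16 (pos 16,17,18,19,20,21,22,23,24,25,26,27,28,29,30,31): 1⊕0⊕0⊕0⊕0⊕1⊕1⊕1⊕1⊕0⊕1⊕0⊕1⊕1⊕0⊕1 = 1
Syndrome s16…s1 = 10001 → error at position 17.
Flip position 17: 1011100000100111000011110101101 → 1011100000100111100011110101101
Read data bits from positions 3,5,6,7,9,10,11,12,13,14,15,17,18,19,20,21,22,23,24,25,26,27,28,29,30,31: 11000010011100011110101101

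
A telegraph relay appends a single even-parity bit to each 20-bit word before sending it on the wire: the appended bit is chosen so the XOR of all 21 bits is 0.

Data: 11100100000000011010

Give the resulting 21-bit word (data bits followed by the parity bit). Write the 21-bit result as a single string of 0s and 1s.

111001000000000110101

XOR of the 20 data bits: 1⊕1⊕1⊕0⊕0⊕1⊕0⊕0⊕0⊕0⊕0⊕0⊕0⊕0⊕0⊕1⊕1⊕0⊕1⊕0 = 1
Parity bit = 1 (so all 21 bits XOR to 0).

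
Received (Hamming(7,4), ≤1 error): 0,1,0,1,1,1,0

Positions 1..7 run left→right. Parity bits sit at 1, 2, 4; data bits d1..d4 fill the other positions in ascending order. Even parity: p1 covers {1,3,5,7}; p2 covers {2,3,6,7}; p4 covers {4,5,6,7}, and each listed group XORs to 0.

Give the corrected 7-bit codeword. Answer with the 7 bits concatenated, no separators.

0101010

s1 (pos 1,3,5,7): 0⊕0⊕1⊕0 = 1
s2 (pos 2,3,6,7): 1⊕0⊕1⊕0 = 0
s4 (pos 4,5,6,7): 1⊕1⊕1⊕0 = 1
Syndrome s4…s1 = 101 → error at position 5.
Flip position 5: 0101110 → 0101010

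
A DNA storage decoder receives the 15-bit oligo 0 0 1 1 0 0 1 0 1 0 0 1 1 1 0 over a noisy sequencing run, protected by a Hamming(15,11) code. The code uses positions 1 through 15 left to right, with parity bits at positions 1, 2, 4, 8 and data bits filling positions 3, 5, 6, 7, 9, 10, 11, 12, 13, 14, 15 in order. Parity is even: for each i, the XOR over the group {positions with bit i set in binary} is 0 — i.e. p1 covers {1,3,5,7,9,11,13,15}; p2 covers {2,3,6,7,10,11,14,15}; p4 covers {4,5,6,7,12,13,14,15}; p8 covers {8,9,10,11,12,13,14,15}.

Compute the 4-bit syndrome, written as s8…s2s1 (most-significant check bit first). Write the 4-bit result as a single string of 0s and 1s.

s1 (pos 1,3,5,7,9,11,13,15): 0⊕1⊕0⊕1⊕1⊕0⊕1⊕0 = 0
s2 (pos 2,3,6,7,10,11,14,15): 0⊕1⊕0⊕1⊕0⊕0⊕1⊕0 = 1
s4 (pos 4,5,6,7,12,13,14,15): 1⊕0⊕0⊕1⊕1⊕1⊕1⊕0 = 1
s8 (pos 8,9,10,11,12,13,14,15): 0⊕1⊕0⊕0⊕1⊕1⊕1⊕0 = 0
Syndrome s8…s1 = 0110 → error at position 6.

0110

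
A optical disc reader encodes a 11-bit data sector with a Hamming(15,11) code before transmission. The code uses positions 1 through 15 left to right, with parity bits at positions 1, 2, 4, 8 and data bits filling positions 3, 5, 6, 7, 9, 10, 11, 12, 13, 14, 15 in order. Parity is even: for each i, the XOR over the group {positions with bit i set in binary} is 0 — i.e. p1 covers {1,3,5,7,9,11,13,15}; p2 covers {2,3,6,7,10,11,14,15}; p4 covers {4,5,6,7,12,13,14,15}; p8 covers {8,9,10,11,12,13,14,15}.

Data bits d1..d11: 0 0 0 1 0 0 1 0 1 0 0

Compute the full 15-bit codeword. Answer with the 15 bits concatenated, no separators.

Place data at non-parity positions: p1 p2 0 p4 0 0 1 p8 0 0 1 0 1 0 0
p1 (pos 1,3,5,7,9,11,13,15): XOR of data positions = 0⊕0⊕1⊕0⊕1⊕1⊕0 = 1
p2 (pos 2,3,6,7,10,11,14,15): XOR of data positions = 0⊕0⊕1⊕0⊕1⊕0⊕0 = 0
p4 (pos 4,5,6,7,12,13,14,15): XOR of data positions = 0⊕0⊕1⊕0⊕1⊕0⊕0 = 0
p8 (pos 8,9,10,11,12,13,14,15): XOR of data positions = 0⊕0⊕1⊕0⊕1⊕0⊕0 = 0
Codeword: 100000100010100

100000100010100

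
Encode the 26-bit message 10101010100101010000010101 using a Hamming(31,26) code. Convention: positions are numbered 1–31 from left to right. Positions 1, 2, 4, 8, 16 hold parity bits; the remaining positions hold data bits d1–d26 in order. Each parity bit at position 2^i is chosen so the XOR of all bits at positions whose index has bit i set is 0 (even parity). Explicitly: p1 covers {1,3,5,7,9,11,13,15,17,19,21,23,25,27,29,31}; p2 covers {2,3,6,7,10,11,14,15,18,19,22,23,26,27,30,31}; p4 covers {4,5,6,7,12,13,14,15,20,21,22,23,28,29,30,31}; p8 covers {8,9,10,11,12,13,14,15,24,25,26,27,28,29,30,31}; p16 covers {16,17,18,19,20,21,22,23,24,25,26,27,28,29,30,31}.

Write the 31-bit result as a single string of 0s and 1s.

Place data at non-parity positions: p1 p2 1 p4 0 1 0 p8 1 0 1 0 1 0 0 p16 1 0 1 0 1 0 0 0 0 0 1 0 1 0 1
p1 (pos 1,3,5,7,9,11,13,15,17,19,21,23,25,27,29,31): XOR of data positions = 1⊕0⊕0⊕1⊕1⊕1⊕0⊕1⊕1⊕1⊕0⊕0⊕1⊕1⊕1 = 0
p2 (pos 2,3,6,7,10,11,14,15,18,19,22,23,26,27,30,31): XOR of data positions = 1⊕1⊕0⊕0⊕1⊕0⊕0⊕0⊕1⊕0⊕0⊕0⊕1⊕0⊕1 = 0
p4 (pos 4,5,6,7,12,13,14,15,20,21,22,23,28,29,30,31): XOR of data positions = 0⊕1⊕0⊕0⊕1⊕0⊕0⊕0⊕1⊕0⊕0⊕0⊕1⊕0⊕1 = 1
p8 (pos 8,9,10,11,12,13,14,15,24,25,26,27,28,29,30,31): XOR of data positions = 1⊕0⊕1⊕0⊕1⊕0⊕0⊕0⊕0⊕0⊕1⊕0⊕1⊕0⊕1 = 0
p16 (pos 16,17,18,19,20,21,22,23,24,25,26,27,28,29,30,31): XOR of data positions = 1⊕0⊕1⊕0⊕1⊕0⊕0⊕0⊕0⊕0⊕1⊕0⊕1⊕0⊕1 = 0
Codeword: 0011010010101000101010000010101

0011010010101000101010000010101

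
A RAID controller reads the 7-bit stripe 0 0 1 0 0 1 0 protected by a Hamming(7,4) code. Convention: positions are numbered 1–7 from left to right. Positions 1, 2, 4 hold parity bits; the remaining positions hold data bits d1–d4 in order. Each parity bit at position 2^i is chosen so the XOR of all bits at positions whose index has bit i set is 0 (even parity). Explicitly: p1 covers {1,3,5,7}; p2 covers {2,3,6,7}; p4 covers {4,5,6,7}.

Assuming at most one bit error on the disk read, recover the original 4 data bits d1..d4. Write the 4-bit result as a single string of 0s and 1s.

1110

s1 (pos 1,3,5,7): 0⊕1⊕0⊕0 = 1
s2 (pos 2,3,6,7): 0⊕1⊕1⊕0 = 0
s4 (pos 4,5,6,7): 0⊕0⊕1⊕0 = 1
Syndrome s4…s1 = 101 → error at position 5.
Flip position 5: 0010010 → 0010110
Read data bits from positions 3,5,6,7: 1110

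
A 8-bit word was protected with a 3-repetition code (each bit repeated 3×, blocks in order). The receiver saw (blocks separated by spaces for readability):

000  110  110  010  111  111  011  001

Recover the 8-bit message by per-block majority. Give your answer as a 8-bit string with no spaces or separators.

01101110

Block 1 (000): 0 ones → 0
Block 2 (110): 2 ones → 1
Block 3 (110): 2 ones → 1
Block 4 (010): 1 one → 0
Block 5 (111): 3 ones → 1
Block 6 (111): 3 ones → 1
Block 7 (011): 2 ones → 1
Block 8 (001): 1 one → 0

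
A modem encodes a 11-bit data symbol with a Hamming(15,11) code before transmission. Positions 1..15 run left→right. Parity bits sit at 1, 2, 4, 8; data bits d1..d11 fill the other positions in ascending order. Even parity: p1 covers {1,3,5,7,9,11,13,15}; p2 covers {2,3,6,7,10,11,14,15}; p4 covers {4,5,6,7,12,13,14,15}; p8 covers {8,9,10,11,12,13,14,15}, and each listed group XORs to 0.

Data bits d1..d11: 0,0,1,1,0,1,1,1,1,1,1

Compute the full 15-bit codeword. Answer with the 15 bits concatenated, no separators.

Place data at non-parity positions: p1 p2 0 p4 0 1 1 p8 0 1 1 1 1 1 1
p1 (pos 1,3,5,7,9,11,13,15): XOR of data positions = 0⊕0⊕1⊕0⊕1⊕1⊕1 = 0
p2 (pos 2,3,6,7,10,11,14,15): XOR of data positions = 0⊕1⊕1⊕1⊕1⊕1⊕1 = 0
p4 (pos 4,5,6,7,12,13,14,15): XOR of data positions = 0⊕1⊕1⊕1⊕1⊕1⊕1 = 0
p8 (pos 8,9,10,11,12,13,14,15): XOR of data positions = 0⊕1⊕1⊕1⊕1⊕1⊕1 = 0
Codeword: 000001100111111

000001100111111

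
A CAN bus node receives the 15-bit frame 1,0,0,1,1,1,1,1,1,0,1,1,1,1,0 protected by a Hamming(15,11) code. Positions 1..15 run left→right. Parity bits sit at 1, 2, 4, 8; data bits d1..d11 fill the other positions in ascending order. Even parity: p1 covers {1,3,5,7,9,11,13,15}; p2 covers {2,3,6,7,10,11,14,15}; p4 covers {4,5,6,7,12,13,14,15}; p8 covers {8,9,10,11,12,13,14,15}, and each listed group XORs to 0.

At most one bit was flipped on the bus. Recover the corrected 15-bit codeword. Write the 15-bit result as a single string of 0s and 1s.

100011111011110

s1 (pos 1,3,5,7,9,11,13,15): 1⊕0⊕1⊕1⊕1⊕1⊕1⊕0 = 0
s2 (pos 2,3,6,7,10,11,14,15): 0⊕0⊕1⊕1⊕0⊕1⊕1⊕0 = 0
s4 (pos 4,5,6,7,12,13,14,15): 1⊕1⊕1⊕1⊕1⊕1⊕1⊕0 = 1
s8 (pos 8,9,10,11,12,13,14,15): 1⊕1⊕0⊕1⊕1⊕1⊕1⊕0 = 0
Syndrome s8…s1 = 0100 → error at position 4.
Flip position 4: 100111111011110 → 100011111011110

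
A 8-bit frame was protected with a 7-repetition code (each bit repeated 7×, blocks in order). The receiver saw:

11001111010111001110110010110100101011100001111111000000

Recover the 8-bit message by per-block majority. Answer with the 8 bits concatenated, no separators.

Block 1 (1100111): 5 ones → 1
Block 2 (1010111): 5 ones → 1
Block 3 (0011101): 4 ones → 1
Block 4 (1001011): 4 ones → 1
Block 5 (0100101): 3 ones → 0
Block 6 (0111000): 3 ones → 0
Block 7 (0111111): 6 ones → 1
Block 8 (1000000): 1 one → 0

11110010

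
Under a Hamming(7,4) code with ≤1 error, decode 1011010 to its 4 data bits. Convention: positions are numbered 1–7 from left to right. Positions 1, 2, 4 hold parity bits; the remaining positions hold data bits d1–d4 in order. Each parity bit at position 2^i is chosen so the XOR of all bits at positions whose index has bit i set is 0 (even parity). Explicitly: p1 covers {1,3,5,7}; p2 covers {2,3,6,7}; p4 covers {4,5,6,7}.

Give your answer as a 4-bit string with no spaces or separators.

1010

s1 (pos 1,3,5,7): 1⊕1⊕0⊕0 = 0
s2 (pos 2,3,6,7): 0⊕1⊕1⊕0 = 0
s4 (pos 4,5,6,7): 1⊕0⊕1⊕0 = 0
Syndrome s4…s1 = 000 → no error.
Read data bits from positions 3,5,6,7: 1010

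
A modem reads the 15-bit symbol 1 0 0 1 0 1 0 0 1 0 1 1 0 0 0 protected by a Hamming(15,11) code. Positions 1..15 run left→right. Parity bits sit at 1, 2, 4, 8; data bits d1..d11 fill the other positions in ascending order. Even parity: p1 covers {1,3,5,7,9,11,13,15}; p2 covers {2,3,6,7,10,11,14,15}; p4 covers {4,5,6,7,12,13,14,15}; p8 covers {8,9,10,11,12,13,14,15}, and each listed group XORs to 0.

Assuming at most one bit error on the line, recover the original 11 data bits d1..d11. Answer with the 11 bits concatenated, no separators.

s1 (pos 1,3,5,7,9,11,13,15): 1⊕0⊕0⊕0⊕1⊕1⊕0⊕0 = 1
s2 (pos 2,3,6,7,10,11,14,15): 0⊕0⊕1⊕0⊕0⊕1⊕0⊕0 = 0
s4 (pos 4,5,6,7,12,13,14,15): 1⊕0⊕1⊕0⊕1⊕0⊕0⊕0 = 1
s8 (pos 8,9,10,11,12,13,14,15): 0⊕1⊕0⊕1⊕1⊕0⊕0⊕0 = 1
Syndrome s8…s1 = 1101 → error at position 13.
Flip position 13: 100101001011000 → 100101001011100
Read data bits from positions 3,5,6,7,9,10,11,12,13,14,15: 00101011100

00101011100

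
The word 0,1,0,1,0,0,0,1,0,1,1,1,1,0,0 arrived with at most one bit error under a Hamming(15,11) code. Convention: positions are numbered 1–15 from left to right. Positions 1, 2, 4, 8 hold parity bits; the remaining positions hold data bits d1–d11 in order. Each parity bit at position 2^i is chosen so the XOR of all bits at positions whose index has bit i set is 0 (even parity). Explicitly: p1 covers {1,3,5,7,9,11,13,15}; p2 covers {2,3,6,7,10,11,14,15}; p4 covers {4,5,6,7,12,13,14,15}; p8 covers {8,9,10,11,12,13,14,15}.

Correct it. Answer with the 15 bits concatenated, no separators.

s1 (pos 1,3,5,7,9,11,13,15): 0⊕0⊕0⊕0⊕0⊕1⊕1⊕0 = 0
s2 (pos 2,3,6,7,10,11,14,15): 1⊕0⊕0⊕0⊕1⊕1⊕0⊕0 = 1
s4 (pos 4,5,6,7,12,13,14,15): 1⊕0⊕0⊕0⊕1⊕1⊕0⊕0 = 1
s8 (pos 8,9,10,11,12,13,14,15): 1⊕0⊕1⊕1⊕1⊕1⊕0⊕0 = 1
Syndrome s8…s1 = 1110 → error at position 14.
Flip position 14: 010100010111100 → 010100010111110

010100010111110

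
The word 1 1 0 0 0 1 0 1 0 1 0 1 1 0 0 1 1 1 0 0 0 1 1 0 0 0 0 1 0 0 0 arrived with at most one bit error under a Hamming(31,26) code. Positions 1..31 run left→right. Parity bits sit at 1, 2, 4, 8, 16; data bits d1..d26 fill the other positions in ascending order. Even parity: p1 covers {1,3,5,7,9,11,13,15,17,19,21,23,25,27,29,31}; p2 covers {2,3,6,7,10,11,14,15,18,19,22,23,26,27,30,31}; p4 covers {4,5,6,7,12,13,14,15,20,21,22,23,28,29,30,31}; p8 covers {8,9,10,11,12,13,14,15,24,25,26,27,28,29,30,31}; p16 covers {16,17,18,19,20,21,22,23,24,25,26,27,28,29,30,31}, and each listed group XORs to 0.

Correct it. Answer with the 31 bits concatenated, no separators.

s1 (pos 1,3,5,7,9,11,13,15,17,19,21,23,25,27,29,31): 1⊕0⊕0⊕0⊕0⊕0⊕1⊕0⊕1⊕0⊕0⊕1⊕0⊕0⊕0⊕0 = 0
s2 (pos 2,3,6,7,10,11,14,15,18,19,22,23,26,27,30,31): 1⊕0⊕1⊕0⊕1⊕0⊕0⊕0⊕1⊕0⊕1⊕1⊕0⊕0⊕0⊕0 = 0
s4 (pos 4,5,6,7,12,13,14,15,20,21,22,23,28,29,30,31): 0⊕0⊕1⊕0⊕1⊕1⊕0⊕0⊕0⊕0⊕1⊕1⊕1⊕0⊕0⊕0 = 0
s8 (pos 8,9,10,11,12,13,14,15,24,25,26,27,28,29,30,31): 1⊕0⊕1⊕0⊕1⊕1⊕0⊕0⊕0⊕0⊕0⊕0⊕1⊕0⊕0⊕0 = 1
s16 (pos 16,17,18,19,20,21,22,23,24,25,26,27,28,29,30,31): 1⊕1⊕1⊕0⊕0⊕0⊕1⊕1⊕0⊕0⊕0⊕0⊕1⊕0⊕0⊕0 = 0
Syndrome s16…s1 = 01000 → error at position 8.
Flip position 8: 1100010101011001110001100001000 → 1100010001011001110001100001000

1100010001011001110001100001000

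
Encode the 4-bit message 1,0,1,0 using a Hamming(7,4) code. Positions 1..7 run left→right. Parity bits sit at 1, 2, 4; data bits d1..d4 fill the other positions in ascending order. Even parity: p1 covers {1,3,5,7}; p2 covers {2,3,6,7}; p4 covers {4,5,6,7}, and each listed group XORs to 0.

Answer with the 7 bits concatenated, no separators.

1011010

Place data at non-parity positions: p1 p2 1 p4 0 1 0
p1 (pos 1,3,5,7): XOR of data positions = 1⊕0⊕0 = 1
p2 (pos 2,3,6,7): XOR of data positions = 1⊕1⊕0 = 0
p4 (pos 4,5,6,7): XOR of data positions = 0⊕1⊕0 = 1
Codeword: 1011010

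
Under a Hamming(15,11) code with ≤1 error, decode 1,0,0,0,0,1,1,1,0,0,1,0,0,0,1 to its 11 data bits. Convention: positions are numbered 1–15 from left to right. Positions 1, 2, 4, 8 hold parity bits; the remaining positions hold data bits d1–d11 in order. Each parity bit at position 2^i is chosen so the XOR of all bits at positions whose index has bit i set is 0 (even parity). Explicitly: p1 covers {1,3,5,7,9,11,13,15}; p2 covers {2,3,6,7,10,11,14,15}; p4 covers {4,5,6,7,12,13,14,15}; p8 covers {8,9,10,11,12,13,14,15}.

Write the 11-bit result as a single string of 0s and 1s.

s1 (pos 1,3,5,7,9,11,13,15): 1⊕0⊕0⊕1⊕0⊕1⊕0⊕1 = 0
s2 (pos 2,3,6,7,10,11,14,15): 0⊕0⊕1⊕1⊕0⊕1⊕0⊕1 = 0
s4 (pos 4,5,6,7,12,13,14,15): 0⊕0⊕1⊕1⊕0⊕0⊕0⊕1 = 1
s8 (pos 8,9,10,11,12,13,14,15): 1⊕0⊕0⊕1⊕0⊕0⊕0⊕1 = 1
Syndrome s8…s1 = 1100 → error at position 12.
Flip position 12: 100001110010001 → 100001110011001
Read data bits from positions 3,5,6,7,9,10,11,12,13,14,15: 00110011001

00110011001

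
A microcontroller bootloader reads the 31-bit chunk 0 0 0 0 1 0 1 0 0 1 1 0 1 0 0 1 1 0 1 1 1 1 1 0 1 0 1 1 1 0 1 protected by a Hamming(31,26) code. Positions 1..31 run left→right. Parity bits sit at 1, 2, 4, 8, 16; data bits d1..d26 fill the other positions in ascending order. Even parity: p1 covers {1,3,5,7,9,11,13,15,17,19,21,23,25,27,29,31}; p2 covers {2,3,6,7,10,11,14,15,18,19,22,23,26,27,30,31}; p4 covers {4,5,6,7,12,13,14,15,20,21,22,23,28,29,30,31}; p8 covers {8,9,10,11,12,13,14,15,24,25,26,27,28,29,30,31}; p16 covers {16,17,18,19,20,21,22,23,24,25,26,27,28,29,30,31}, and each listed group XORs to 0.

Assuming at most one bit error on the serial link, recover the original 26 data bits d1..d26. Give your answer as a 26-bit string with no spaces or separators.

01010110100101111101011101

s1 (pos 1,3,5,7,9,11,13,15,17,19,21,23,25,27,29,31): 0⊕0⊕1⊕1⊕0⊕1⊕1⊕0⊕1⊕1⊕1⊕1⊕1⊕1⊕1⊕1 = 0
s2 (pos 2,3,6,7,10,11,14,15,18,19,22,23,26,27,30,31): 0⊕0⊕0⊕1⊕1⊕1⊕0⊕0⊕0⊕1⊕1⊕1⊕0⊕1⊕0⊕1 = 0
s4 (pos 4,5,6,7,12,13,14,15,20,21,22,23,28,29,30,31): 0⊕1⊕0⊕1⊕0⊕1⊕0⊕0⊕1⊕1⊕1⊕1⊕1⊕1⊕0⊕1 = 0
s8 (pos 8,9,10,11,12,13,14,15,24,25,26,27,28,29,30,31): 0⊕0⊕1⊕1⊕0⊕1⊕0⊕0⊕0⊕1⊕0⊕1⊕1⊕1⊕0⊕1 = 0
s16 (pos 16,17,18,19,20,21,22,23,24,25,26,27,28,29,30,31): 1⊕1⊕0⊕1⊕1⊕1⊕1⊕1⊕0⊕1⊕0⊕1⊕1⊕1⊕0⊕1 = 0
Syndrome s16…s1 = 00000 → no error.
Read data bits from positions 3,5,6,7,9,10,11,12,13,14,15,17,18,19,20,21,22,23,24,25,26,27,28,29,30,31: 01010110100101111101011101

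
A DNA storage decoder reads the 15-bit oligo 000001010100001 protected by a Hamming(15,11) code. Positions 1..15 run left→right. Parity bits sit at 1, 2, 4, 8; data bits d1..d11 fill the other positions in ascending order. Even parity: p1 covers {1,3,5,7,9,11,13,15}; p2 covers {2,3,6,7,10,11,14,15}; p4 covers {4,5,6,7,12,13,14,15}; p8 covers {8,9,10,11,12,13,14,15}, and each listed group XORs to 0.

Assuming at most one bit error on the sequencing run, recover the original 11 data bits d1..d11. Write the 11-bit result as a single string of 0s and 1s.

s1 (pos 1,3,5,7,9,11,13,15): 0⊕0⊕0⊕0⊕0⊕0⊕0⊕1 = 1
s2 (pos 2,3,6,7,10,11,14,15): 0⊕0⊕1⊕0⊕1⊕0⊕0⊕1 = 1
s4 (pos 4,5,6,7,12,13,14,15): 0⊕0⊕1⊕0⊕0⊕0⊕0⊕1 = 0
s8 (pos 8,9,10,11,12,13,14,15): 1⊕0⊕1⊕0⊕0⊕0⊕0⊕1 = 1
Syndrome s8…s1 = 1011 → error at position 11.
Flip position 11: 000001010100001 → 000001010110001
Read data bits from positions 3,5,6,7,9,10,11,12,13,14,15: 00100110001

00100110001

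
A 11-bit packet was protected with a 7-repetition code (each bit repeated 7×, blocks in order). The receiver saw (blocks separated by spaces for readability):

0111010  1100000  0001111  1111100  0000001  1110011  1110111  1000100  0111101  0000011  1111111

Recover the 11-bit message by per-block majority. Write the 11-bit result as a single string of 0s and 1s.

10110110101

Block 1 (0111010): 4 ones → 1
Block 2 (1100000): 2 ones → 0
Block 3 (0001111): 4 ones → 1
Block 4 (1111100): 5 ones → 1
Block 5 (0000001): 1 one → 0
Block 6 (1110011): 5 ones → 1
Block 7 (1110111): 6 ones → 1
Block 8 (1000100): 2 ones → 0
Block 9 (0111101): 5 ones → 1
Block 10 (0000011): 2 ones → 0
Block 11 (1111111): 7 ones → 1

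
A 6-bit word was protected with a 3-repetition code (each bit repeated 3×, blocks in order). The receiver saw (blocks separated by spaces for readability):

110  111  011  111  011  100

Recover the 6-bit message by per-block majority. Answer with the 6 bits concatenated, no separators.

111110

Block 1 (110): 2 ones → 1
Block 2 (111): 3 ones → 1
Block 3 (011): 2 ones → 1
Block 4 (111): 3 ones → 1
Block 5 (011): 2 ones → 1
Block 6 (100): 1 one → 0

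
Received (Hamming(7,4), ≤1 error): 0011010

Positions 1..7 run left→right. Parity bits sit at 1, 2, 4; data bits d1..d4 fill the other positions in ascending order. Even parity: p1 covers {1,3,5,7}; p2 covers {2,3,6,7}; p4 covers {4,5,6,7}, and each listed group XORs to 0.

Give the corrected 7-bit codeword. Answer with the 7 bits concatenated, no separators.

1011010

s1 (pos 1,3,5,7): 0⊕1⊕0⊕0 = 1
s2 (pos 2,3,6,7): 0⊕1⊕1⊕0 = 0
s4 (pos 4,5,6,7): 1⊕0⊕1⊕0 = 0
Syndrome s4…s1 = 001 → error at position 1.
Flip position 1: 0011010 → 1011010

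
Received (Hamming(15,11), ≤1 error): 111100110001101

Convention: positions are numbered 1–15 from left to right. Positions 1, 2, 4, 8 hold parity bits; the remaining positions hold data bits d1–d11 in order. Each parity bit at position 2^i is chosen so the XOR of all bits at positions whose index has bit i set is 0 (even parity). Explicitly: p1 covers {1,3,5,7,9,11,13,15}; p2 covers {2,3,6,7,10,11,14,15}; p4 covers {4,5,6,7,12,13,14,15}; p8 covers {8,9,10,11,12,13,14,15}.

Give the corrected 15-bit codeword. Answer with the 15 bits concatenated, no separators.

111110110001101

s1 (pos 1,3,5,7,9,11,13,15): 1⊕1⊕0⊕1⊕0⊕0⊕1⊕1 = 1
s2 (pos 2,3,6,7,10,11,14,15): 1⊕1⊕0⊕1⊕0⊕0⊕0⊕1 = 0
s4 (pos 4,5,6,7,12,13,14,15): 1⊕0⊕0⊕1⊕1⊕1⊕0⊕1 = 1
s8 (pos 8,9,10,11,12,13,14,15): 1⊕0⊕0⊕0⊕1⊕1⊕0⊕1 = 0
Syndrome s8…s1 = 0101 → error at position 5.
Flip position 5: 111100110001101 → 111110110001101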